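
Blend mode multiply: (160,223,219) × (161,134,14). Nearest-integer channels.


Multiply: C = A×B/255, rounded to nearest integer
R: 160×161/255 = 25760/255 ≈ 101.020 → 101
G: 223×134/255 = 29882/255 ≈ 117.184 → 117
B: 219×14/255 = 3066/255 ≈ 12.024 → 12
= RGB(101, 117, 12)


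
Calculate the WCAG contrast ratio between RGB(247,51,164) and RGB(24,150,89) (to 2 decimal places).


Linearize each sRGB channel c=v/255: c/12.92 if c ≤ 0.04045 else ((c+0.055)/1.055)^2.4
L = 0.2126×R_lin + 0.7152×G_lin + 0.0722×B_lin
Color 1 (247,51,164):
  R=247: 247/255≈0.9686 > 0.04045 → ((0.9686+0.055)/1.055)^2.4 ≈ 0.93011
  G=51: 51/255≈0.2000 > 0.04045 → ((0.2000+0.055)/1.055)^2.4 ≈ 0.03310
  B=164: 164/255≈0.6431 > 0.04045 → ((0.6431+0.055)/1.055)^2.4 ≈ 0.37124
  L1 = 0.2126×0.93011 + 0.7152×0.03310 + 0.0722×0.37124 ≈ 0.24822
Color 2 (24,150,89):
  R=24: 24/255≈0.0941 > 0.04045 → ((0.0941+0.055)/1.055)^2.4 ≈ 0.00913
  G=150: 150/255≈0.5882 > 0.04045 → ((0.5882+0.055)/1.055)^2.4 ≈ 0.30499
  B=89: 89/255≈0.3490 > 0.04045 → ((0.3490+0.055)/1.055)^2.4 ≈ 0.09990
  L2 = 0.2126×0.00913 + 0.7152×0.30499 + 0.0722×0.09990 ≈ 0.22728
Lighter = 0.24822, Darker = 0.22728
Ratio = (L_lighter + 0.05) / (L_darker + 0.05)
Ratio = (0.24822 + 0.05) / (0.22728 + 0.05) = 0.29822 / 0.27728 ≈ 1.0755
Ratio ≈ 1.08:1


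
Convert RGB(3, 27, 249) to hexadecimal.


R = 3 → 03 (hex)
G = 27 → 1B (hex)
B = 249 → F9 (hex)
Hex = #031BF9


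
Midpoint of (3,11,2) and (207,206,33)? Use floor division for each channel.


Midpoint: each channel = ⌊(C₁+C₂)/2⌋
R: ⌊(3+207)/2⌋ = 105
G: ⌊(11+206)/2⌋ = 108
B: ⌊(2+33)/2⌋ = 17
= RGB(105, 108, 17)


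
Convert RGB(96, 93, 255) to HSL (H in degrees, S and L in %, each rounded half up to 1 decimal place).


Normalize: R'=96/255≈0.3765, G'=93/255≈0.3647, B'=255/255≈1.0000
Max=255/255, Min=93/255, Δ=Max-Min=162/255
L = (Max+Min)/2 = (255+93)/510 = 348/510 = 0.68235… → L = 68.2%
L > 0.5 → S = Δ/(2-Max-Min) = 162/(510-255-93) = 162/162 = 1 → S = 100.0%
(the 1/255 factors cancel in S and H, so raw channel differences can be used)
Max is B' → H = 60 × ((R-G)/Δ + 4) = 60 × ((96-93)/162 + 4)
  3/162 + 4 = 0.0185… + 4 = 4.0185…
  H = 60 × 4.0185… = 241.111…° → H = 241.1°
= HSL(241.1°, 100.0%, 68.2%)


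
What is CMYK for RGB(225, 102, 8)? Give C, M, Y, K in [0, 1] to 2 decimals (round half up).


R'=225/255≈0.8824, G'=102/255≈0.4000, B'=8/255≈0.0314
K = 1 - max(R',G',B') = 1 - 225/255 = 30/255 = 0.11764… → 0.12
(1-R'-K)/(1-K) simplifies to (max-R)/max with max = 225:
C = (225-225)/225 = 0/225 = 0 → 0.00
M = (225-102)/225 = 123/225 = 0.54666… → 0.55
Y = (225-8)/225 = 217/225 = 0.96444… → 0.96
= CMYK(0.00, 0.55, 0.96, 0.12)


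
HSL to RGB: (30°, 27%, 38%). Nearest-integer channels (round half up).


H=30°, S=0.27, L=0.38
C = (1-|2L-1|)×S = (1-|-0.24|)×0.27 = 0.2052
H' = H/60 = 30/60 ≈ 0.5000; X = C×(1-|H' mod 2 - 1|) = 0.1026
m = L - C/2 = 0.38 - 0.1026 = 0.2774
Sector ⌊H'⌋ = 0 → (R',G',B') = (0.2052, 0.1026, 0.0)
RGB = ((R'+m)×255, (G'+m)×255, (B'+m)×255) = (123.063, 96.9, 70.737)
Round half up → RGB(123, 97, 71)


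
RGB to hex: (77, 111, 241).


R = 77 → 4D (hex)
G = 111 → 6F (hex)
B = 241 → F1 (hex)
Hex = #4D6FF1


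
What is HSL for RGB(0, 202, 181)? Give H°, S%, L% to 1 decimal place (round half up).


Normalize: R'=0/255≈0.0000, G'=202/255≈0.7922, B'=181/255≈0.7098
Max=202/255, Min=0/255, Δ=Max-Min=202/255
L = (Max+Min)/2 = (202+0)/510 = 202/510 = 0.39607… → L = 39.6%
L ≤ 0.5 → S = Δ/(Max+Min) = 202/(202+0) = 202/202 = 1 → S = 100.0%
(the 1/255 factors cancel in S and H, so raw channel differences can be used)
Max is G' → H = 60 × ((B-R)/Δ + 2) = 60 × ((181-0)/202 + 2)
  181/202 + 2 = 0.8960… + 2 = 2.8960…
  H = 60 × 2.8960… = 173.762…° → H = 173.8°
= HSL(173.8°, 100.0%, 39.6%)


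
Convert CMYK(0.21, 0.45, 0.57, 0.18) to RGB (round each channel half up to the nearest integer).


R = 255 × (1-C) × (1-K) = 255 × 0.79 × 0.82 = 165.189 → 165
G = 255 × (1-M) × (1-K) = 255 × 0.55 × 0.82 = 115.005 → 115
B = 255 × (1-Y) × (1-K) = 255 × 0.43 × 0.82 = 89.913 → 90
= RGB(165, 115, 90)


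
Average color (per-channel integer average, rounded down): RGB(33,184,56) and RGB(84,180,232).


Midpoint: each channel = ⌊(C₁+C₂)/2⌋
R: ⌊(33+84)/2⌋ = 58
G: ⌊(184+180)/2⌋ = 182
B: ⌊(56+232)/2⌋ = 144
= RGB(58, 182, 144)


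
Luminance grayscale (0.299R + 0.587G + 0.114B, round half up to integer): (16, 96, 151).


Gray = 0.299×R + 0.587×G + 0.114×B
Gray = 0.299×16 + 0.587×96 + 0.114×151
Gray = 4.784 + 56.352 + 17.214
Gray = 78.350 → round half up → 78
Gray = 78


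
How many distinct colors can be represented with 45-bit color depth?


Colors = 2^bits = 2^45
= 35,184,372,088,832 colors


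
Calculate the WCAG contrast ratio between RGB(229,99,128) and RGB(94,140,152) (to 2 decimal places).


Linearize each sRGB channel c=v/255: c/12.92 if c ≤ 0.04045 else ((c+0.055)/1.055)^2.4
L = 0.2126×R_lin + 0.7152×G_lin + 0.0722×B_lin
Color 1 (229,99,128):
  R=229: 229/255≈0.8980 > 0.04045 → ((0.8980+0.055)/1.055)^2.4 ≈ 0.78354
  G=99: 99/255≈0.3882 > 0.04045 → ((0.3882+0.055)/1.055)^2.4 ≈ 0.12477
  B=128: 128/255≈0.5020 > 0.04045 → ((0.5020+0.055)/1.055)^2.4 ≈ 0.21586
  L1 = 0.2126×0.78354 + 0.7152×0.12477 + 0.0722×0.21586 ≈ 0.27140
Color 2 (94,140,152):
  R=94: 94/255≈0.3686 > 0.04045 → ((0.3686+0.055)/1.055)^2.4 ≈ 0.11193
  G=140: 140/255≈0.5490 > 0.04045 → ((0.5490+0.055)/1.055)^2.4 ≈ 0.26225
  B=152: 152/255≈0.5961 > 0.04045 → ((0.5961+0.055)/1.055)^2.4 ≈ 0.31399
  L2 = 0.2126×0.11193 + 0.7152×0.26225 + 0.0722×0.31399 ≈ 0.23403
Lighter = 0.27140, Darker = 0.23403
Ratio = (L_lighter + 0.05) / (L_darker + 0.05)
Ratio = (0.27140 + 0.05) / (0.23403 + 0.05) = 0.32140 / 0.28403 ≈ 1.1316
Ratio ≈ 1.13:1


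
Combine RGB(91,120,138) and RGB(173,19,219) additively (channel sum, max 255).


Additive: each channel = min(255, C₁+C₂)
R: 91+173 = 264 → 255
G: 120+19 = 139 → 139
B: 138+219 = 357 → 255
= RGB(255, 139, 255)


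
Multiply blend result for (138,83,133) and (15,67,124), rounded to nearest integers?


Multiply: C = A×B/255, rounded to nearest integer
R: 138×15/255 = 2070/255 ≈ 8.118 → 8
G: 83×67/255 = 5561/255 ≈ 21.808 → 22
B: 133×124/255 = 16492/255 ≈ 64.675 → 65
= RGB(8, 22, 65)


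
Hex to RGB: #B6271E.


B6 → 182 (R)
27 → 39 (G)
1E → 30 (B)
= RGB(182, 39, 30)


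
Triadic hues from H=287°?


Triadic: equally spaced at 120° intervals
H1 = 287°
H2 = (287 + 120) mod 360 = 47°
H3 = (287 + 240) mod 360 = 167°
Triadic = 287°, 47°, 167°


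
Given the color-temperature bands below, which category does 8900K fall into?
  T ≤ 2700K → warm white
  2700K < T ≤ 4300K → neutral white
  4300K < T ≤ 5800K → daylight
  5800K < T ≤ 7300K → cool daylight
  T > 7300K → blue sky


Temperature: 8900K
8900K > 7300K → blue sky
Classification: blue sky


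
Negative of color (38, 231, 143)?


Invert: (255-R, 255-G, 255-B)
R: 255-38 = 217
G: 255-231 = 24
B: 255-143 = 112
= RGB(217, 24, 112)


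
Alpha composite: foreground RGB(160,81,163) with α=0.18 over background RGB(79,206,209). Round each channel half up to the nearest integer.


C = α×F + (1-α)×B, with 1-α = 0.82
R: 0.18×160 + 0.82×79 = 28.80 + 64.78 = 93.58 → 94
G: 0.18×81 + 0.82×206 = 14.58 + 168.92 = 183.50 → 184
B: 0.18×163 + 0.82×209 = 29.34 + 171.38 = 200.72 → 201
= RGB(94, 184, 201)


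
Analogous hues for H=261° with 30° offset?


Base hue: 261°
Left analog: (261 - 30) mod 360 = 231°
Right analog: (261 + 30) mod 360 = 291°
Analogous hues = 231° and 291°


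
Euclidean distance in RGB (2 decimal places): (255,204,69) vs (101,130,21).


d = √[(R₁-R₂)² + (G₁-G₂)² + (B₁-B₂)²]
d = √[(255-101)² + (204-130)² + (69-21)²]
d = √[23716 + 5476 + 2304]
d = √31496
d ≈ 177.47


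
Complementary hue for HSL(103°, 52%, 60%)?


Complement = opposite side of color wheel = hue + 180°
H' = (103 + 180) mod 360 = 283°
S and L unchanged.
= HSL(283°, 52%, 60%)


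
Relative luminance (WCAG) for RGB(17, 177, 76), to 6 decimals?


Linearize each channel (sRGB transfer function): c = v/255; c_lin = c/12.92 if c ≤ 0.04045, else ((c+0.055)/1.055)^2.4
  R: 17/255 ≈ 0.066667 > 0.04045 → ((0.066667+0.055)/1.055)^2.4 ≈ 0.005605
  G: 177/255 ≈ 0.694118 > 0.04045 → ((0.694118+0.055)/1.055)^2.4 ≈ 0.439657
  B: 76/255 ≈ 0.298039 > 0.04045 → ((0.298039+0.055)/1.055)^2.4 ≈ 0.072272
R_lin = 0.005605, G_lin = 0.439657, B_lin = 0.072272
L = 0.2126×R + 0.7152×G + 0.0722×B
L = 0.2126×0.005605 + 0.7152×0.439657 + 0.0722×0.072272
L ≈ 0.320853


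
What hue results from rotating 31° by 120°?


New hue = (H + rotation) mod 360
New hue = (31 + 120) mod 360
= 151 mod 360
= 151°


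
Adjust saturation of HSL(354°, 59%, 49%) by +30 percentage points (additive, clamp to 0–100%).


Original S = 59%
Adjustment = +30 percentage points
New S = 59 + (30) = 89
Clamp to [0, 100] → 89
= HSL(354°, 89%, 49%)


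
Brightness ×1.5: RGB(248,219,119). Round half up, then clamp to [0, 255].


Multiply each channel by 1.5, round half up, clamp to [0, 255]
R: 248×1.5 = 372 → clamp → 255
G: 219×1.5 = 328.5 → round → 329 → clamp → 255
B: 119×1.5 = 178.5 → round → 179
= RGB(255, 255, 179)


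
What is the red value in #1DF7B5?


Color: #1DF7B5
R = 1D = 29
G = F7 = 247
B = B5 = 181
Red = 29


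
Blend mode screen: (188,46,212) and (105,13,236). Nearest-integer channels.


Screen: C = 255 - (255-A)×(255-B)/255, rounded to nearest integer
R: 255 - (255-188)×(255-105)/255 = 255 - 10050/255 ≈ 255 - 39.412 = 215.588 → 216
G: 255 - (255-46)×(255-13)/255 = 255 - 50578/255 ≈ 255 - 198.345 = 56.655 → 57
B: 255 - (255-212)×(255-236)/255 = 255 - 817/255 ≈ 255 - 3.204 = 251.796 → 252
= RGB(216, 57, 252)


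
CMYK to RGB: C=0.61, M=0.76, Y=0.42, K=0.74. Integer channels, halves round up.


R = 255 × (1-C) × (1-K) = 255 × 0.39 × 0.26 = 25.857 → 26
G = 255 × (1-M) × (1-K) = 255 × 0.24 × 0.26 = 15.912 → 16
B = 255 × (1-Y) × (1-K) = 255 × 0.58 × 0.26 = 38.454 → 38
= RGB(26, 16, 38)


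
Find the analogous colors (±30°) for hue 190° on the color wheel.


Base hue: 190°
Left analog: (190 - 30) mod 360 = 160°
Right analog: (190 + 30) mod 360 = 220°
Analogous hues = 160° and 220°


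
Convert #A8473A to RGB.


A8 → 168 (R)
47 → 71 (G)
3A → 58 (B)
= RGB(168, 71, 58)


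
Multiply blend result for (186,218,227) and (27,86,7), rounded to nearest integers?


Multiply: C = A×B/255, rounded to nearest integer
R: 186×27/255 = 5022/255 ≈ 19.694 → 20
G: 218×86/255 = 18748/255 ≈ 73.522 → 74
B: 227×7/255 = 1589/255 ≈ 6.231 → 6
= RGB(20, 74, 6)


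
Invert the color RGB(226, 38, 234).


Invert: (255-R, 255-G, 255-B)
R: 255-226 = 29
G: 255-38 = 217
B: 255-234 = 21
= RGB(29, 217, 21)


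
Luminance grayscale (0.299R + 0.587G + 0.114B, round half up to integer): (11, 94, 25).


Gray = 0.299×R + 0.587×G + 0.114×B
Gray = 0.299×11 + 0.587×94 + 0.114×25
Gray = 3.289 + 55.178 + 2.850
Gray = 61.317 → round half up → 61
Gray = 61


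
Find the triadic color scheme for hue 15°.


Triadic: equally spaced at 120° intervals
H1 = 15°
H2 = (15 + 120) mod 360 = 135°
H3 = (15 + 240) mod 360 = 255°
Triadic = 15°, 135°, 255°


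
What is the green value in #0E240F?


Color: #0E240F
R = 0E = 14
G = 24 = 36
B = 0F = 15
Green = 36


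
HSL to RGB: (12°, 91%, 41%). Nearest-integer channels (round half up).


H=12°, S=0.91, L=0.41
C = (1-|2L-1|)×S = (1-|-0.18|)×0.91 = 0.7462
H' = H/60 = 12/60 ≈ 0.2000; X = C×(1-|H' mod 2 - 1|) = 0.14924
m = L - C/2 = 0.41 - 0.3731 = 0.0369
Sector ⌊H'⌋ = 0 → (R',G',B') = (0.7462, 0.14924, 0.0)
RGB = ((R'+m)×255, (G'+m)×255, (B'+m)×255) = (199.6905, 47.4657, 9.4095)
Round half up → RGB(200, 47, 9)


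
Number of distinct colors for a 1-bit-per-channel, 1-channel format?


Total bits = 1 bits/channel × 1 channels = 1 bits
Distinct colors = 2^1
= 2 colors


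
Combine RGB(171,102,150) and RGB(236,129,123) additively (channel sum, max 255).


Additive: each channel = min(255, C₁+C₂)
R: 171+236 = 407 → 255
G: 102+129 = 231 → 231
B: 150+123 = 273 → 255
= RGB(255, 231, 255)


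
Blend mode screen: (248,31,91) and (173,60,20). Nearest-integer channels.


Screen: C = 255 - (255-A)×(255-B)/255, rounded to nearest integer
R: 255 - (255-248)×(255-173)/255 = 255 - 574/255 ≈ 255 - 2.251 = 252.749 → 253
G: 255 - (255-31)×(255-60)/255 = 255 - 43680/255 ≈ 255 - 171.294 = 83.706 → 84
B: 255 - (255-91)×(255-20)/255 = 255 - 38540/255 ≈ 255 - 151.137 = 103.863 → 104
= RGB(253, 84, 104)


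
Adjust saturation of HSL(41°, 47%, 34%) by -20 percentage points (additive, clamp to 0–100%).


Original S = 47%
Adjustment = -20 percentage points
New S = 47 + (-20) = 27
Clamp to [0, 100] → 27
= HSL(41°, 27%, 34%)


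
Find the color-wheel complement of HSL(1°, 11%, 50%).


Complement = opposite side of color wheel = hue + 180°
H' = (1 + 180) mod 360 = 181°
S and L unchanged.
= HSL(181°, 11%, 50%)


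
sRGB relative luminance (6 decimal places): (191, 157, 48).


Linearize each channel (sRGB transfer function): c = v/255; c_lin = c/12.92 if c ≤ 0.04045, else ((c+0.055)/1.055)^2.4
  R: 191/255 ≈ 0.749020 > 0.04045 → ((0.749020+0.055)/1.055)^2.4 ≈ 0.520996
  G: 157/255 ≈ 0.615686 > 0.04045 → ((0.615686+0.055)/1.055)^2.4 ≈ 0.337164
  B: 48/255 ≈ 0.188235 > 0.04045 → ((0.188235+0.055)/1.055)^2.4 ≈ 0.029557
R_lin = 0.520996, G_lin = 0.337164, B_lin = 0.029557
L = 0.2126×R + 0.7152×G + 0.0722×B
L = 0.2126×0.520996 + 0.7152×0.337164 + 0.0722×0.029557
L ≈ 0.354037


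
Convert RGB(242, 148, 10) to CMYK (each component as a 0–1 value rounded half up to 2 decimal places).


R'=242/255≈0.9490, G'=148/255≈0.5804, B'=10/255≈0.0392
K = 1 - max(R',G',B') = 1 - 242/255 = 13/255 = 0.05098… → 0.05
(1-R'-K)/(1-K) simplifies to (max-R)/max with max = 242:
C = (242-242)/242 = 0/242 = 0 → 0.00
M = (242-148)/242 = 94/242 = 0.38842… → 0.39
Y = (242-10)/242 = 232/242 = 0.95867… → 0.96
= CMYK(0.00, 0.39, 0.96, 0.05)


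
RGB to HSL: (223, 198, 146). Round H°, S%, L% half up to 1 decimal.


Normalize: R'=223/255≈0.8745, G'=198/255≈0.7765, B'=146/255≈0.5725
Max=223/255, Min=146/255, Δ=Max-Min=77/255
L = (Max+Min)/2 = (223+146)/510 = 369/510 = 0.72352… → L = 72.4%
L > 0.5 → S = Δ/(2-Max-Min) = 77/(510-223-146) = 77/141 = 0.54609… → S = 54.6%
(the 1/255 factors cancel in S and H, so raw channel differences can be used)
Max is R' → H = 60 × (((G-B)/Δ) mod 6) = 60 × (((198-146)/77) mod 6)
  52/77 = 0.6753…
  H = 60 × 0.6753… = 40.519…° → H = 40.5°
= HSL(40.5°, 54.6%, 72.4%)


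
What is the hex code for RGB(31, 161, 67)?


R = 31 → 1F (hex)
G = 161 → A1 (hex)
B = 67 → 43 (hex)
Hex = #1FA143


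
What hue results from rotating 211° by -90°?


New hue = (H + rotation) mod 360
New hue = (211 -90) mod 360
= 121 mod 360
= 121°


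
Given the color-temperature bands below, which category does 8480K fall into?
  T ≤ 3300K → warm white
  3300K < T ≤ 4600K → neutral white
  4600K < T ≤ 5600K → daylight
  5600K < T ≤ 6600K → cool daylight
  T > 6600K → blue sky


Temperature: 8480K
8480K > 6600K → blue sky
Classification: blue sky


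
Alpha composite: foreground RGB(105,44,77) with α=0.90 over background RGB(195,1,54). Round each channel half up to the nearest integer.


C = α×F + (1-α)×B, with 1-α = 0.10
R: 0.90×105 + 0.10×195 = 94.50 + 19.50 = 114.00 → 114
G: 0.90×44 + 0.10×1 = 39.60 + 0.10 = 39.70 → 40
B: 0.90×77 + 0.10×54 = 69.30 + 5.40 = 74.70 → 75
= RGB(114, 40, 75)


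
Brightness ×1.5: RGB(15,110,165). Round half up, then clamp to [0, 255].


Multiply each channel by 1.5, round half up, clamp to [0, 255]
R: 15×1.5 = 22.5 → round → 23
G: 110×1.5 = 165
B: 165×1.5 = 247.5 → round → 248
= RGB(23, 165, 248)


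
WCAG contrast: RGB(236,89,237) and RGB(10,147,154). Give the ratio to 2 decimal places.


Linearize each sRGB channel c=v/255: c/12.92 if c ≤ 0.04045 else ((c+0.055)/1.055)^2.4
L = 0.2126×R_lin + 0.7152×G_lin + 0.0722×B_lin
Color 1 (236,89,237):
  R=236: 236/255≈0.9255 > 0.04045 → ((0.9255+0.055)/1.055)^2.4 ≈ 0.83880
  G=89: 89/255≈0.3490 > 0.04045 → ((0.3490+0.055)/1.055)^2.4 ≈ 0.09990
  B=237: 237/255≈0.9294 > 0.04045 → ((0.9294+0.055)/1.055)^2.4 ≈ 0.84687
  L1 = 0.2126×0.83880 + 0.7152×0.09990 + 0.0722×0.84687 ≈ 0.31092
Color 2 (10,147,154):
  R=10: 10/255≈0.0392 ≤ 0.04045 → 0.0392/12.92 ≈ 0.00304
  G=147: 147/255≈0.5765 > 0.04045 → ((0.5765+0.055)/1.055)^2.4 ≈ 0.29177
  B=154: 154/255≈0.6039 > 0.04045 → ((0.6039+0.055)/1.055)^2.4 ≈ 0.32314
  L2 = 0.2126×0.00304 + 0.7152×0.29177 + 0.0722×0.32314 ≈ 0.23265
Lighter = 0.31092, Darker = 0.23265
Ratio = (L_lighter + 0.05) / (L_darker + 0.05)
Ratio = (0.31092 + 0.05) / (0.23265 + 0.05) = 0.36092 / 0.28265 ≈ 1.2769
Ratio ≈ 1.28:1


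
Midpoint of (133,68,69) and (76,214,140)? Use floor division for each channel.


Midpoint: each channel = ⌊(C₁+C₂)/2⌋
R: ⌊(133+76)/2⌋ = 104
G: ⌊(68+214)/2⌋ = 141
B: ⌊(69+140)/2⌋ = 104
= RGB(104, 141, 104)


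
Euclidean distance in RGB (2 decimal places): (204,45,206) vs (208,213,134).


d = √[(R₁-R₂)² + (G₁-G₂)² + (B₁-B₂)²]
d = √[(204-208)² + (45-213)² + (206-134)²]
d = √[16 + 28224 + 5184]
d = √33424
d ≈ 182.82


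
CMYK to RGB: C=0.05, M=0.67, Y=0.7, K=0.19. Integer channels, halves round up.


R = 255 × (1-C) × (1-K) = 255 × 0.95 × 0.81 = 196.2225 → 196
G = 255 × (1-M) × (1-K) = 255 × 0.33 × 0.81 = 68.1615 → 68
B = 255 × (1-Y) × (1-K) = 255 × 0.30 × 0.81 = 61.965 → 62
= RGB(196, 68, 62)


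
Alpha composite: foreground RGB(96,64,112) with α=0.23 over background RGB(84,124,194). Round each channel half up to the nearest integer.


C = α×F + (1-α)×B, with 1-α = 0.77
R: 0.23×96 + 0.77×84 = 22.08 + 64.68 = 86.76 → 87
G: 0.23×64 + 0.77×124 = 14.72 + 95.48 = 110.20 → 110
B: 0.23×112 + 0.77×194 = 25.76 + 149.38 = 175.14 → 175
= RGB(87, 110, 175)


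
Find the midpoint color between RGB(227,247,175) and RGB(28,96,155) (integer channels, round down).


Midpoint: each channel = ⌊(C₁+C₂)/2⌋
R: ⌊(227+28)/2⌋ = 127
G: ⌊(247+96)/2⌋ = 171
B: ⌊(175+155)/2⌋ = 165
= RGB(127, 171, 165)


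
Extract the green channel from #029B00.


Color: #029B00
R = 02 = 2
G = 9B = 155
B = 00 = 0
Green = 155


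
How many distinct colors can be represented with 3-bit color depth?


Colors = 2^bits = 2^3
= 8 colors


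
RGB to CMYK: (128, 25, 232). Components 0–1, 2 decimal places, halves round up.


R'=128/255≈0.5020, G'=25/255≈0.0980, B'=232/255≈0.9098
K = 1 - max(R',G',B') = 1 - 232/255 = 23/255 = 0.09019… → 0.09
(1-R'-K)/(1-K) simplifies to (max-R)/max with max = 232:
C = (232-128)/232 = 104/232 = 0.44827… → 0.45
M = (232-25)/232 = 207/232 = 0.89224… → 0.89
Y = (232-232)/232 = 0/232 = 0 → 0.00
= CMYK(0.45, 0.89, 0.00, 0.09)


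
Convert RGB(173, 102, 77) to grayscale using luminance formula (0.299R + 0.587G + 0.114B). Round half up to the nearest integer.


Gray = 0.299×R + 0.587×G + 0.114×B
Gray = 0.299×173 + 0.587×102 + 0.114×77
Gray = 51.727 + 59.874 + 8.778
Gray = 120.379 → round half up → 120
Gray = 120


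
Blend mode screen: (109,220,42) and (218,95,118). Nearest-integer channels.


Screen: C = 255 - (255-A)×(255-B)/255, rounded to nearest integer
R: 255 - (255-109)×(255-218)/255 = 255 - 5402/255 ≈ 255 - 21.184 = 233.816 → 234
G: 255 - (255-220)×(255-95)/255 = 255 - 5600/255 ≈ 255 - 21.961 = 233.039 → 233
B: 255 - (255-42)×(255-118)/255 = 255 - 29181/255 ≈ 255 - 114.435 = 140.565 → 141
= RGB(234, 233, 141)


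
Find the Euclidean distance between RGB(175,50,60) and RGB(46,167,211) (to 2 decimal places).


d = √[(R₁-R₂)² + (G₁-G₂)² + (B₁-B₂)²]
d = √[(175-46)² + (50-167)² + (60-211)²]
d = √[16641 + 13689 + 22801]
d = √53131
d ≈ 230.50


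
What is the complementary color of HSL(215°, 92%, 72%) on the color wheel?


Complement = opposite side of color wheel = hue + 180°
H' = (215 + 180) mod 360 = 35°
S and L unchanged.
= HSL(35°, 92%, 72%)


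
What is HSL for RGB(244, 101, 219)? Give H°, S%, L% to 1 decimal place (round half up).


Normalize: R'=244/255≈0.9569, G'=101/255≈0.3961, B'=219/255≈0.8588
Max=244/255, Min=101/255, Δ=Max-Min=143/255
L = (Max+Min)/2 = (244+101)/510 = 345/510 = 0.67647… → L = 67.6%
L > 0.5 → S = Δ/(2-Max-Min) = 143/(510-244-101) = 143/165 = 0.86666… → S = 86.7%
(the 1/255 factors cancel in S and H, so raw channel differences can be used)
Max is R' → H = 60 × (((G-B)/Δ) mod 6) = 60 × (((101-219)/143) mod 6)
  (-118)/143 = -0.8251…; negative, so add 6 → 5.1748…
  H = 60 × 5.1748… = 310.489…° → H = 310.5°
= HSL(310.5°, 86.7%, 67.6%)


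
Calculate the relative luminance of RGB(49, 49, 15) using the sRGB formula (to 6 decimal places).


Linearize each channel (sRGB transfer function): c = v/255; c_lin = c/12.92 if c ≤ 0.04045, else ((c+0.055)/1.055)^2.4
  R: 49/255 ≈ 0.192157 > 0.04045 → ((0.192157+0.055)/1.055)^2.4 ≈ 0.030713
  G: 49/255 ≈ 0.192157 > 0.04045 → ((0.192157+0.055)/1.055)^2.4 ≈ 0.030713
  B: 15/255 ≈ 0.058824 > 0.04045 → ((0.058824+0.055)/1.055)^2.4 ≈ 0.004777
R_lin = 0.030713, G_lin = 0.030713, B_lin = 0.004777
L = 0.2126×R + 0.7152×G + 0.0722×B
L = 0.2126×0.030713 + 0.7152×0.030713 + 0.0722×0.004777
L ≈ 0.028841


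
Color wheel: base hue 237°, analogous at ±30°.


Base hue: 237°
Left analog: (237 - 30) mod 360 = 207°
Right analog: (237 + 30) mod 360 = 267°
Analogous hues = 207° and 267°


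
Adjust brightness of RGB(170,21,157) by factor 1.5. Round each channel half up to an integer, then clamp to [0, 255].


Multiply each channel by 1.5, round half up, clamp to [0, 255]
R: 170×1.5 = 255
G: 21×1.5 = 31.5 → round → 32
B: 157×1.5 = 235.5 → round → 236
= RGB(255, 32, 236)


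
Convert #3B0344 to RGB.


3B → 59 (R)
03 → 3 (G)
44 → 68 (B)
= RGB(59, 3, 68)


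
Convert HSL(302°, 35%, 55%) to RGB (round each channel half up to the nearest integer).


H=302°, S=0.35, L=0.55
C = (1-|2L-1|)×S = (1-|0.10|)×0.35 = 0.315
H' = H/60 = 302/60 ≈ 5.0333; X = C×(1-|H' mod 2 - 1|) = 0.3045
m = L - C/2 = 0.55 - 0.1575 = 0.3925
Sector ⌊H'⌋ = 5 → (R',G',B') = (0.315, 0.0, 0.3045)
RGB = ((R'+m)×255, (G'+m)×255, (B'+m)×255) = (180.4125, 100.0875, 177.735)
Round half up → RGB(180, 100, 178)


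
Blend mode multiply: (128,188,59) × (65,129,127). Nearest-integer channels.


Multiply: C = A×B/255, rounded to nearest integer
R: 128×65/255 = 8320/255 ≈ 32.627 → 33
G: 188×129/255 = 24252/255 ≈ 95.106 → 95
B: 59×127/255 = 7493/255 ≈ 29.384 → 29
= RGB(33, 95, 29)


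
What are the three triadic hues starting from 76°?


Triadic: equally spaced at 120° intervals
H1 = 76°
H2 = (76 + 120) mod 360 = 196°
H3 = (76 + 240) mod 360 = 316°
Triadic = 76°, 196°, 316°


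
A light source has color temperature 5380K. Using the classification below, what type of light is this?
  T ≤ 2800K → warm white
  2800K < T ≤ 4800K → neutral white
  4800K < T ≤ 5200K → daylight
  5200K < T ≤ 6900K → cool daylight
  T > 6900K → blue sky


Temperature: 5380K
5200K < 5380K ≤ 6900K → cool daylight
Classification: cool daylight


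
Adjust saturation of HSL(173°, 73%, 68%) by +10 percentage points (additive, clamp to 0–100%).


Original S = 73%
Adjustment = +10 percentage points
New S = 73 + (10) = 83
Clamp to [0, 100] → 83
= HSL(173°, 83%, 68%)


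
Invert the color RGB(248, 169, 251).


Invert: (255-R, 255-G, 255-B)
R: 255-248 = 7
G: 255-169 = 86
B: 255-251 = 4
= RGB(7, 86, 4)


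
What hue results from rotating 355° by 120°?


New hue = (H + rotation) mod 360
New hue = (355 + 120) mod 360
= 475 mod 360
= 115°


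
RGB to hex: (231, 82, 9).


R = 231 → E7 (hex)
G = 82 → 52 (hex)
B = 9 → 09 (hex)
Hex = #E75209


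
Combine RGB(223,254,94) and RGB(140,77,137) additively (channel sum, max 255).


Additive: each channel = min(255, C₁+C₂)
R: 223+140 = 363 → 255
G: 254+77 = 331 → 255
B: 94+137 = 231 → 231
= RGB(255, 255, 231)


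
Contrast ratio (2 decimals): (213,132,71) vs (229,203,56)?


Linearize each sRGB channel c=v/255: c/12.92 if c ≤ 0.04045 else ((c+0.055)/1.055)^2.4
L = 0.2126×R_lin + 0.7152×G_lin + 0.0722×B_lin
Color 1 (213,132,71):
  R=213: 213/255≈0.8353 > 0.04045 → ((0.8353+0.055)/1.055)^2.4 ≈ 0.66539
  G=132: 132/255≈0.5176 > 0.04045 → ((0.5176+0.055)/1.055)^2.4 ≈ 0.23074
  B=71: 71/255≈0.2784 > 0.04045 → ((0.2784+0.055)/1.055)^2.4 ≈ 0.06301
  L1 = 0.2126×0.66539 + 0.7152×0.23074 + 0.0722×0.06301 ≈ 0.31104
Color 2 (229,203,56):
  R=229: 229/255≈0.8980 > 0.04045 → ((0.8980+0.055)/1.055)^2.4 ≈ 0.78354
  G=203: 203/255≈0.7961 > 0.04045 → ((0.7961+0.055)/1.055)^2.4 ≈ 0.59720
  B=56: 56/255≈0.2196 > 0.04045 → ((0.2196+0.055)/1.055)^2.4 ≈ 0.03955
  L2 = 0.2126×0.78354 + 0.7152×0.59720 + 0.0722×0.03955 ≈ 0.59655
Lighter = 0.59655, Darker = 0.31104
Ratio = (L_lighter + 0.05) / (L_darker + 0.05)
Ratio = (0.59655 + 0.05) / (0.31104 + 0.05) = 0.64655 / 0.36104 ≈ 1.7908
Ratio ≈ 1.79:1


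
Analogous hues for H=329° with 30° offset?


Base hue: 329°
Left analog: (329 - 30) mod 360 = 299°
Right analog: (329 + 30) mod 360 = 359°
Analogous hues = 299° and 359°


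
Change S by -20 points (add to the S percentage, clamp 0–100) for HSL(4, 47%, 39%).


Original S = 47%
Adjustment = -20 percentage points
New S = 47 + (-20) = 27
Clamp to [0, 100] → 27
= HSL(4°, 27%, 39%)


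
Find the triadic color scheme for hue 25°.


Triadic: equally spaced at 120° intervals
H1 = 25°
H2 = (25 + 120) mod 360 = 145°
H3 = (25 + 240) mod 360 = 265°
Triadic = 25°, 145°, 265°


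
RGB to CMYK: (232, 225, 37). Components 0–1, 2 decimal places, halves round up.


R'=232/255≈0.9098, G'=225/255≈0.8824, B'=37/255≈0.1451
K = 1 - max(R',G',B') = 1 - 232/255 = 23/255 = 0.09019… → 0.09
(1-R'-K)/(1-K) simplifies to (max-R)/max with max = 232:
C = (232-232)/232 = 0/232 = 0 → 0.00
M = (232-225)/232 = 7/232 = 0.03017… → 0.03
Y = (232-37)/232 = 195/232 = 0.84051… → 0.84
= CMYK(0.00, 0.03, 0.84, 0.09)


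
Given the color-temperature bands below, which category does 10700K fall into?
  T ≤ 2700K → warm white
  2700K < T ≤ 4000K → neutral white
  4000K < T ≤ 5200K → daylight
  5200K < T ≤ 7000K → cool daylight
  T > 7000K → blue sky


Temperature: 10700K
10700K > 7000K → blue sky
Classification: blue sky


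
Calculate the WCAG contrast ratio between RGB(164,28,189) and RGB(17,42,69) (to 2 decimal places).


Linearize each sRGB channel c=v/255: c/12.92 if c ≤ 0.04045 else ((c+0.055)/1.055)^2.4
L = 0.2126×R_lin + 0.7152×G_lin + 0.0722×B_lin
Color 1 (164,28,189):
  R=164: 164/255≈0.6431 > 0.04045 → ((0.6431+0.055)/1.055)^2.4 ≈ 0.37124
  G=28: 28/255≈0.1098 > 0.04045 → ((0.1098+0.055)/1.055)^2.4 ≈ 0.01161
  B=189: 189/255≈0.7412 > 0.04045 → ((0.7412+0.055)/1.055)^2.4 ≈ 0.50888
  L1 = 0.2126×0.37124 + 0.7152×0.01161 + 0.0722×0.50888 ≈ 0.12397
Color 2 (17,42,69):
  R=17: 17/255≈0.0667 > 0.04045 → ((0.0667+0.055)/1.055)^2.4 ≈ 0.00561
  G=42: 42/255≈0.1647 > 0.04045 → ((0.1647+0.055)/1.055)^2.4 ≈ 0.02315
  B=69: 69/255≈0.2706 > 0.04045 → ((0.2706+0.055)/1.055)^2.4 ≈ 0.05951
  L2 = 0.2126×0.00561 + 0.7152×0.02315 + 0.0722×0.05951 ≈ 0.02205
Lighter = 0.12397, Darker = 0.02205
Ratio = (L_lighter + 0.05) / (L_darker + 0.05)
Ratio = (0.12397 + 0.05) / (0.02205 + 0.05) = 0.17397 / 0.07205 ≈ 2.4147
Ratio ≈ 2.41:1


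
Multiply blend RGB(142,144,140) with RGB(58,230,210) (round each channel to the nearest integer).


Multiply: C = A×B/255, rounded to nearest integer
R: 142×58/255 = 8236/255 ≈ 32.298 → 32
G: 144×230/255 = 33120/255 ≈ 129.882 → 130
B: 140×210/255 = 29400/255 ≈ 115.294 → 115
= RGB(32, 130, 115)


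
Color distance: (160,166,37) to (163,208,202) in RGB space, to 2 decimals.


d = √[(R₁-R₂)² + (G₁-G₂)² + (B₁-B₂)²]
d = √[(160-163)² + (166-208)² + (37-202)²]
d = √[9 + 1764 + 27225]
d = √28998
d ≈ 170.29


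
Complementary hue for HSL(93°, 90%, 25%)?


Complement = opposite side of color wheel = hue + 180°
H' = (93 + 180) mod 360 = 273°
S and L unchanged.
= HSL(273°, 90%, 25%)


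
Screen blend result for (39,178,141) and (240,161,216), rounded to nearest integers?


Screen: C = 255 - (255-A)×(255-B)/255, rounded to nearest integer
R: 255 - (255-39)×(255-240)/255 = 255 - 3240/255 ≈ 255 - 12.706 = 242.294 → 242
G: 255 - (255-178)×(255-161)/255 = 255 - 7238/255 ≈ 255 - 28.384 = 226.616 → 227
B: 255 - (255-141)×(255-216)/255 = 255 - 4446/255 ≈ 255 - 17.435 = 237.565 → 238
= RGB(242, 227, 238)


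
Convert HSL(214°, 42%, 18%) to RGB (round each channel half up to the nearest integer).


H=214°, S=0.42, L=0.18
C = (1-|2L-1|)×S = (1-|-0.64|)×0.42 = 0.1512
H' = H/60 = 214/60 ≈ 3.5667; X = C×(1-|H' mod 2 - 1|) = 0.06552
m = L - C/2 = 0.18 - 0.0756 = 0.1044
Sector ⌊H'⌋ = 3 → (R',G',B') = (0.0, 0.06552, 0.1512)
RGB = ((R'+m)×255, (G'+m)×255, (B'+m)×255) = (26.622, 43.3296, 65.178)
Round half up → RGB(27, 43, 65)


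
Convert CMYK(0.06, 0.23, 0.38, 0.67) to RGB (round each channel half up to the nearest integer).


R = 255 × (1-C) × (1-K) = 255 × 0.94 × 0.33 = 79.101 → 79
G = 255 × (1-M) × (1-K) = 255 × 0.77 × 0.33 = 64.7955 → 65
B = 255 × (1-Y) × (1-K) = 255 × 0.62 × 0.33 = 52.173 → 52
= RGB(79, 65, 52)


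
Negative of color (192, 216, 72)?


Invert: (255-R, 255-G, 255-B)
R: 255-192 = 63
G: 255-216 = 39
B: 255-72 = 183
= RGB(63, 39, 183)


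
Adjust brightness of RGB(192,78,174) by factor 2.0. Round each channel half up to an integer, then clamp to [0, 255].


Multiply each channel by 2.0, round half up, clamp to [0, 255]
R: 192×2.0 = 384 → clamp → 255
G: 78×2.0 = 156
B: 174×2.0 = 348 → clamp → 255
= RGB(255, 156, 255)


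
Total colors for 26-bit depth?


Colors = 2^bits = 2^26
= 67,108,864 colors


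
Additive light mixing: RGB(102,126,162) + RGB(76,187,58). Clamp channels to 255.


Additive: each channel = min(255, C₁+C₂)
R: 102+76 = 178 → 178
G: 126+187 = 313 → 255
B: 162+58 = 220 → 220
= RGB(178, 255, 220)


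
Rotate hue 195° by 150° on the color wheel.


New hue = (H + rotation) mod 360
New hue = (195 + 150) mod 360
= 345 mod 360
= 345°


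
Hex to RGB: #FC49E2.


FC → 252 (R)
49 → 73 (G)
E2 → 226 (B)
= RGB(252, 73, 226)


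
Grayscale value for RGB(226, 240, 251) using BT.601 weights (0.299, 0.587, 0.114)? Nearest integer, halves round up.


Gray = 0.299×R + 0.587×G + 0.114×B
Gray = 0.299×226 + 0.587×240 + 0.114×251
Gray = 67.574 + 140.880 + 28.614
Gray = 237.068 → round half up → 237
Gray = 237


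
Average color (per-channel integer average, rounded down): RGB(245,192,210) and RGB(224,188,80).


Midpoint: each channel = ⌊(C₁+C₂)/2⌋
R: ⌊(245+224)/2⌋ = 234
G: ⌊(192+188)/2⌋ = 190
B: ⌊(210+80)/2⌋ = 145
= RGB(234, 190, 145)


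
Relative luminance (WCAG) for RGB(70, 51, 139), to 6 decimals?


Linearize each channel (sRGB transfer function): c = v/255; c_lin = c/12.92 if c ≤ 0.04045, else ((c+0.055)/1.055)^2.4
  R: 70/255 ≈ 0.274510 > 0.04045 → ((0.274510+0.055)/1.055)^2.4 ≈ 0.061246
  G: 51/255 ≈ 0.200000 > 0.04045 → ((0.200000+0.055)/1.055)^2.4 ≈ 0.033105
  B: 139/255 ≈ 0.545098 > 0.04045 → ((0.545098+0.055)/1.055)^2.4 ≈ 0.258183
R_lin = 0.061246, G_lin = 0.033105, B_lin = 0.258183
L = 0.2126×R + 0.7152×G + 0.0722×B
L = 0.2126×0.061246 + 0.7152×0.033105 + 0.0722×0.258183
L ≈ 0.055338


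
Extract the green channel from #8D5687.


Color: #8D5687
R = 8D = 141
G = 56 = 86
B = 87 = 135
Green = 86


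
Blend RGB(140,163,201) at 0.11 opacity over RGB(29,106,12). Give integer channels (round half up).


C = α×F + (1-α)×B, with 1-α = 0.89
R: 0.11×140 + 0.89×29 = 15.40 + 25.81 = 41.21 → 41
G: 0.11×163 + 0.89×106 = 17.93 + 94.34 = 112.27 → 112
B: 0.11×201 + 0.89×12 = 22.11 + 10.68 = 32.79 → 33
= RGB(41, 112, 33)


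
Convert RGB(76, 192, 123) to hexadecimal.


R = 76 → 4C (hex)
G = 192 → C0 (hex)
B = 123 → 7B (hex)
Hex = #4CC07B


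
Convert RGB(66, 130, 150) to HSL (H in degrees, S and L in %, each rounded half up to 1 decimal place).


Normalize: R'=66/255≈0.2588, G'=130/255≈0.5098, B'=150/255≈0.5882
Max=150/255, Min=66/255, Δ=Max-Min=84/255
L = (Max+Min)/2 = (150+66)/510 = 216/510 = 0.42352… → L = 42.4%
L ≤ 0.5 → S = Δ/(Max+Min) = 84/(150+66) = 84/216 = 0.38888… → S = 38.9%
(the 1/255 factors cancel in S and H, so raw channel differences can be used)
Max is B' → H = 60 × ((R-G)/Δ + 4) = 60 × ((66-130)/84 + 4)
  -64/84 + 4 = -0.7619… + 4 = 3.2380…
  H = 60 × 3.2380… = 194.285…° → H = 194.3°
= HSL(194.3°, 38.9%, 42.4%)


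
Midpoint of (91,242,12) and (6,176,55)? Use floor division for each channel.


Midpoint: each channel = ⌊(C₁+C₂)/2⌋
R: ⌊(91+6)/2⌋ = 48
G: ⌊(242+176)/2⌋ = 209
B: ⌊(12+55)/2⌋ = 33
= RGB(48, 209, 33)


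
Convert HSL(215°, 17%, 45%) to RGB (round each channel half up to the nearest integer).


H=215°, S=0.17, L=0.45
C = (1-|2L-1|)×S = (1-|-0.10|)×0.17 = 0.153
H' = H/60 = 215/60 ≈ 3.5833; X = C×(1-|H' mod 2 - 1|) = 0.06375
m = L - C/2 = 0.45 - 0.0765 = 0.3735
Sector ⌊H'⌋ = 3 → (R',G',B') = (0.0, 0.06375, 0.153)
RGB = ((R'+m)×255, (G'+m)×255, (B'+m)×255) = (95.2425, 111.49875, 134.2575)
Round half up → RGB(95, 111, 134)


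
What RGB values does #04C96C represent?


04 → 4 (R)
C9 → 201 (G)
6C → 108 (B)
= RGB(4, 201, 108)


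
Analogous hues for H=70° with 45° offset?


Base hue: 70°
Left analog: (70 - 45) mod 360 = 25°
Right analog: (70 + 45) mod 360 = 115°
Analogous hues = 25° and 115°


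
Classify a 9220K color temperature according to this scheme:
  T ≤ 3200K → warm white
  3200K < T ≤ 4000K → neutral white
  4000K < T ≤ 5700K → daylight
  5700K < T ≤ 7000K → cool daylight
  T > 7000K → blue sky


Temperature: 9220K
9220K > 7000K → blue sky
Classification: blue sky


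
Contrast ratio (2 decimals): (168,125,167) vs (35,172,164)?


Linearize each sRGB channel c=v/255: c/12.92 if c ≤ 0.04045 else ((c+0.055)/1.055)^2.4
L = 0.2126×R_lin + 0.7152×G_lin + 0.0722×B_lin
Color 1 (168,125,167):
  R=168: 168/255≈0.6588 > 0.04045 → ((0.6588+0.055)/1.055)^2.4 ≈ 0.39157
  G=125: 125/255≈0.4902 > 0.04045 → ((0.4902+0.055)/1.055)^2.4 ≈ 0.20508
  B=167: 167/255≈0.6549 > 0.04045 → ((0.6549+0.055)/1.055)^2.4 ≈ 0.38643
  L1 = 0.2126×0.39157 + 0.7152×0.20508 + 0.0722×0.38643 ≈ 0.25782
Color 2 (35,172,164):
  R=35: 35/255≈0.1373 > 0.04045 → ((0.1373+0.055)/1.055)^2.4 ≈ 0.01681
  G=172: 172/255≈0.6745 > 0.04045 → ((0.6745+0.055)/1.055)^2.4 ≈ 0.41254
  B=164: 164/255≈0.6431 > 0.04045 → ((0.6431+0.055)/1.055)^2.4 ≈ 0.37124
  L2 = 0.2126×0.01681 + 0.7152×0.41254 + 0.0722×0.37124 ≈ 0.32543
Lighter = 0.32543, Darker = 0.25782
Ratio = (L_lighter + 0.05) / (L_darker + 0.05)
Ratio = (0.32543 + 0.05) / (0.25782 + 0.05) = 0.37543 / 0.30782 ≈ 1.2196
Ratio ≈ 1.22:1


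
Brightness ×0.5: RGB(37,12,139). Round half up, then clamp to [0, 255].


Multiply each channel by 0.5, round half up, clamp to [0, 255]
R: 37×0.5 = 18.5 → round → 19
G: 12×0.5 = 6
B: 139×0.5 = 69.5 → round → 70
= RGB(19, 6, 70)


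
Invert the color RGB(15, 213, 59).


Invert: (255-R, 255-G, 255-B)
R: 255-15 = 240
G: 255-213 = 42
B: 255-59 = 196
= RGB(240, 42, 196)


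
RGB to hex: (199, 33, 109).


R = 199 → C7 (hex)
G = 33 → 21 (hex)
B = 109 → 6D (hex)
Hex = #C7216D


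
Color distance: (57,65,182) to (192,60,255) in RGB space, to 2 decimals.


d = √[(R₁-R₂)² + (G₁-G₂)² + (B₁-B₂)²]
d = √[(57-192)² + (65-60)² + (182-255)²]
d = √[18225 + 25 + 5329]
d = √23579
d ≈ 153.55


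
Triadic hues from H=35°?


Triadic: equally spaced at 120° intervals
H1 = 35°
H2 = (35 + 120) mod 360 = 155°
H3 = (35 + 240) mod 360 = 275°
Triadic = 35°, 155°, 275°


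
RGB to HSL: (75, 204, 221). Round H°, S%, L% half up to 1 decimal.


Normalize: R'=75/255≈0.2941, G'=204/255≈0.8000, B'=221/255≈0.8667
Max=221/255, Min=75/255, Δ=Max-Min=146/255
L = (Max+Min)/2 = (221+75)/510 = 296/510 = 0.58039… → L = 58.0%
L > 0.5 → S = Δ/(2-Max-Min) = 146/(510-221-75) = 146/214 = 0.68224… → S = 68.2%
(the 1/255 factors cancel in S and H, so raw channel differences can be used)
Max is B' → H = 60 × ((R-G)/Δ + 4) = 60 × ((75-204)/146 + 4)
  -129/146 + 4 = -0.8835… + 4 = 3.1164…
  H = 60 × 3.1164… = 186.986…° → H = 187.0°
= HSL(187.0°, 68.2%, 58.0%)


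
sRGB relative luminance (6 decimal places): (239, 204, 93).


Linearize each channel (sRGB transfer function): c = v/255; c_lin = c/12.92 if c ≤ 0.04045, else ((c+0.055)/1.055)^2.4
  R: 239/255 ≈ 0.937255 > 0.04045 → ((0.937255+0.055)/1.055)^2.4 ≈ 0.863157
  G: 204/255 ≈ 0.800000 > 0.04045 → ((0.800000+0.055)/1.055)^2.4 ≈ 0.603827
  B: 93/255 ≈ 0.364706 > 0.04045 → ((0.364706+0.055)/1.055)^2.4 ≈ 0.109462
R_lin = 0.863157, G_lin = 0.603827, B_lin = 0.109462
L = 0.2126×R + 0.7152×G + 0.0722×B
L = 0.2126×0.863157 + 0.7152×0.603827 + 0.0722×0.109462
L ≈ 0.623268


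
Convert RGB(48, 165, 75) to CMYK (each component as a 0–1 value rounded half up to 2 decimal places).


R'=48/255≈0.1882, G'=165/255≈0.6471, B'=75/255≈0.2941
K = 1 - max(R',G',B') = 1 - 165/255 = 90/255 = 0.35294… → 0.35
(1-R'-K)/(1-K) simplifies to (max-R)/max with max = 165:
C = (165-48)/165 = 117/165 = 0.70909… → 0.71
M = (165-165)/165 = 0/165 = 0 → 0.00
Y = (165-75)/165 = 90/165 = 0.54545… → 0.55
= CMYK(0.71, 0.00, 0.55, 0.35)


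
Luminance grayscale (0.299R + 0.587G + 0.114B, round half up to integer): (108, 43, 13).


Gray = 0.299×R + 0.587×G + 0.114×B
Gray = 0.299×108 + 0.587×43 + 0.114×13
Gray = 32.292 + 25.241 + 1.482
Gray = 59.015 → round half up → 59
Gray = 59


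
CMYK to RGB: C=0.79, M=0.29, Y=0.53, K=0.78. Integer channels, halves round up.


R = 255 × (1-C) × (1-K) = 255 × 0.21 × 0.22 = 11.781 → 12
G = 255 × (1-M) × (1-K) = 255 × 0.71 × 0.22 = 39.831 → 40
B = 255 × (1-Y) × (1-K) = 255 × 0.47 × 0.22 = 26.367 → 26
= RGB(12, 40, 26)


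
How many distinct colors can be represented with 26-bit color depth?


Colors = 2^bits = 2^26
= 67,108,864 colors


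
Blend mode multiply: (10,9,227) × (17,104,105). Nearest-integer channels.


Multiply: C = A×B/255, rounded to nearest integer
R: 10×17/255 = 170/255 ≈ 0.667 → 1
G: 9×104/255 = 936/255 ≈ 3.671 → 4
B: 227×105/255 = 23835/255 ≈ 93.471 → 93
= RGB(1, 4, 93)


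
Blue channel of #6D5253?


Color: #6D5253
R = 6D = 109
G = 52 = 82
B = 53 = 83
Blue = 83


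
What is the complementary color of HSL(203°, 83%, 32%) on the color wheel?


Complement = opposite side of color wheel = hue + 180°
H' = (203 + 180) mod 360 = 23°
S and L unchanged.
= HSL(23°, 83%, 32%)


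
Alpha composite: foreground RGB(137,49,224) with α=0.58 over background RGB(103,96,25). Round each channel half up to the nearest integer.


C = α×F + (1-α)×B, with 1-α = 0.42
R: 0.58×137 + 0.42×103 = 79.46 + 43.26 = 122.72 → 123
G: 0.58×49 + 0.42×96 = 28.42 + 40.32 = 68.74 → 69
B: 0.58×224 + 0.42×25 = 129.92 + 10.50 = 140.42 → 140
= RGB(123, 69, 140)
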